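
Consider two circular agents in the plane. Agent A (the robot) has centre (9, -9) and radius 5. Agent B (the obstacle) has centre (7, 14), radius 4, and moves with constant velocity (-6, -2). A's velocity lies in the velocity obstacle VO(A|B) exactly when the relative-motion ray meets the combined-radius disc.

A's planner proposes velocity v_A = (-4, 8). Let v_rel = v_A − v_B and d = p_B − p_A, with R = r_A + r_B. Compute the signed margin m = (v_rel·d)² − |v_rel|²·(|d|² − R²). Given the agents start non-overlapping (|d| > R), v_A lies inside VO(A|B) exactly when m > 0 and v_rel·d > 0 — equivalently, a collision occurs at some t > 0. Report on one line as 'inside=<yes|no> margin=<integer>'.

d = (-2, 23),  |d|² = 533;  R = 5+4 = 9,  c = 533−9² = 452
v_rel = (2, 10),  |v_rel|² = 104;  v_rel·d = (2)·(-2) + (10)·(23) = 226
104·t² − 452·t + 452 = 0  ⇒  m = 226² − 104·452 = 4068
m = 4068 > 0,  v_rel·d = 226 > 0  ⇒  inside

inside=yes margin=4068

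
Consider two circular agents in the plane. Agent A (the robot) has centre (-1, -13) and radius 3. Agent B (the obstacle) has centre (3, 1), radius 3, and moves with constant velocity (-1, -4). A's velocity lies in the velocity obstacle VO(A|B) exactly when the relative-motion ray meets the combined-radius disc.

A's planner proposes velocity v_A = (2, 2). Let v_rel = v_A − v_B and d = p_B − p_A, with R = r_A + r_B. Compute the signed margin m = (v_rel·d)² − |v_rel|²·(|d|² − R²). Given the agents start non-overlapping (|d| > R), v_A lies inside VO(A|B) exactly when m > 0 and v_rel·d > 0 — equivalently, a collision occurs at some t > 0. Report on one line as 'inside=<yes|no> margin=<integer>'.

d = (4, 14),  |d|² = 212;  R = 3+3 = 6,  c = 212−6² = 176
v_rel = (3, 6),  |v_rel|² = 45;  v_rel·d = (3)·(4) + (6)·(14) = 96
45·t² − 192·t + 176 = 0  ⇒  m = 96² − 45·176 = 1296
m = 1296 > 0,  v_rel·d = 96 > 0  ⇒  inside

inside=yes margin=1296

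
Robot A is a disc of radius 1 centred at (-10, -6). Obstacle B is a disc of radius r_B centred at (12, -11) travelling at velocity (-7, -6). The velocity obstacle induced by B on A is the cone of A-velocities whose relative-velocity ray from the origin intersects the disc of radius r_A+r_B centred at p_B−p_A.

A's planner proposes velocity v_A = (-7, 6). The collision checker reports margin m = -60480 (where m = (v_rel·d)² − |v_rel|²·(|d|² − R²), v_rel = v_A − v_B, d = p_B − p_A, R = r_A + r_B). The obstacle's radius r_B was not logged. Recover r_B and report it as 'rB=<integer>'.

m = -60480
d = (22, -5);  v_rel = (0, 12),  |v_rel|² = 144
v_rel×d = (0)·(-5) − (12)·(22) = -264
since m = R²·144 − (-264)²:  R² = (69696 + -60480) / 144 = 64
R = √64 = 8  ⇒  r_B = 8 − 1 = 7

rB=7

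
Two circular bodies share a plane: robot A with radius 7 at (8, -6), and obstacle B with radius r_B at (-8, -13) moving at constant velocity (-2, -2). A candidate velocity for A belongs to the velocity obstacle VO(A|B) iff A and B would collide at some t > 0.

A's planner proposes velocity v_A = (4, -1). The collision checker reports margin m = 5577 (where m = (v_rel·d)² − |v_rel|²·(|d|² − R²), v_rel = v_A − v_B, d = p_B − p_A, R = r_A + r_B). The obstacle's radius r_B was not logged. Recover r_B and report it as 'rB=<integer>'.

m = 5577
d = (-16, -7);  v_rel = (6, 1),  |v_rel|² = 37
v_rel×d = (6)·(-7) − (1)·(-16) = -26
since m = R²·37 − (-26)²:  R² = (676 + 5577) / 37 = 169
R = √169 = 13  ⇒  r_B = 13 − 7 = 6

rB=6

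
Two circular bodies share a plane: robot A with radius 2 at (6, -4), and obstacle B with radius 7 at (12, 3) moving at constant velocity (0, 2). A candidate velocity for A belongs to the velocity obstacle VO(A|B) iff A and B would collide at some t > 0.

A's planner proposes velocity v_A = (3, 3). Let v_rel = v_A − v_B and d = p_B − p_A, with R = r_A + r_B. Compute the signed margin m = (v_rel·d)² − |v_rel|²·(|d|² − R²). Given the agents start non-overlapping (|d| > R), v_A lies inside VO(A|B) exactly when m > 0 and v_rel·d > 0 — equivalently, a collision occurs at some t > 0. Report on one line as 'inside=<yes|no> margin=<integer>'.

d = (6, 7),  |d|² = 85;  R = 2+7 = 9,  c = 85−9² = 4
v_rel = (3, 1),  |v_rel|² = 10;  v_rel·d = (3)·(6) + (1)·(7) = 25
10·t² − 50·t + 4 = 0  ⇒  m = 25² − 10·4 = 585
m = 585 > 0,  v_rel·d = 25 > 0  ⇒  inside

inside=yes margin=585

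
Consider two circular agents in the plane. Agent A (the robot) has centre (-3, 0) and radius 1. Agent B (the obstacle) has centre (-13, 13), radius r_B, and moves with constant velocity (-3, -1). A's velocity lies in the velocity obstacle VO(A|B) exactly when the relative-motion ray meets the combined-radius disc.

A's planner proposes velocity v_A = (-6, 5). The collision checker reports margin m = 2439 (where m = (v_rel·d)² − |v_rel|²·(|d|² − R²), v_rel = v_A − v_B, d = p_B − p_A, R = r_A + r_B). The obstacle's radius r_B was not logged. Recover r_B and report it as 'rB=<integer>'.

m = 2439
d = (-10, 13);  v_rel = (-3, 6),  |v_rel|² = 45
v_rel×d = (-3)·(13) − (6)·(-10) = 21
since m = R²·45 − 21²:  R² = (441 + 2439) / 45 = 64
R = √64 = 8  ⇒  r_B = 8 − 1 = 7

rB=7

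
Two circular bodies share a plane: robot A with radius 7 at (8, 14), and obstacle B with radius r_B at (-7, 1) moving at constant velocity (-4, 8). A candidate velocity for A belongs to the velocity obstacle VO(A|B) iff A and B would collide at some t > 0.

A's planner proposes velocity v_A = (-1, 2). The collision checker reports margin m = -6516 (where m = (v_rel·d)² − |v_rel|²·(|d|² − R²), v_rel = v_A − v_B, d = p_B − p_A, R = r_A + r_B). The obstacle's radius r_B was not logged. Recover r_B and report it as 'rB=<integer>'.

m = -6516
d = (-15, -13);  v_rel = (3, -6),  |v_rel|² = 45
v_rel×d = (3)·(-13) − (-6)·(-15) = -129
since m = R²·45 − (-129)²:  R² = (16641 + -6516) / 45 = 225
R = √225 = 15  ⇒  r_B = 15 − 7 = 8

rB=8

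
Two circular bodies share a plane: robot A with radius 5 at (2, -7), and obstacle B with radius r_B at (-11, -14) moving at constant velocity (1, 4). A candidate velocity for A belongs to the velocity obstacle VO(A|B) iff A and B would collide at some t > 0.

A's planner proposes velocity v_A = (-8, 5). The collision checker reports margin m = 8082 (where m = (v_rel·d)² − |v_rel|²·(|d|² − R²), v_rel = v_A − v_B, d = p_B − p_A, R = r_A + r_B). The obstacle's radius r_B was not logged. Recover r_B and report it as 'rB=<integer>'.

m = 8082
d = (-13, -7);  v_rel = (-9, 1),  |v_rel|² = 82
v_rel×d = (-9)·(-7) − (1)·(-13) = 76
since m = R²·82 − 76²:  R² = (5776 + 8082) / 82 = 169
R = √169 = 13  ⇒  r_B = 13 − 5 = 8

rB=8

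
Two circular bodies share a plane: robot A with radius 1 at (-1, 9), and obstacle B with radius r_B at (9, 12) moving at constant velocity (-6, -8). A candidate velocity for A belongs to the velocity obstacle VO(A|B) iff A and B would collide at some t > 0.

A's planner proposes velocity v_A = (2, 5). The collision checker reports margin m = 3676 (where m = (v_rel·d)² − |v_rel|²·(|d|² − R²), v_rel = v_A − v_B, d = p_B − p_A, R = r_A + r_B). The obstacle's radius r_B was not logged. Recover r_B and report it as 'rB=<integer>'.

m = 3676
d = (10, 3);  v_rel = (8, 13),  |v_rel|² = 233
v_rel×d = (8)·(3) − (13)·(10) = -106
since m = R²·233 − (-106)²:  R² = (11236 + 3676) / 233 = 64
R = √64 = 8  ⇒  r_B = 8 − 1 = 7

rB=7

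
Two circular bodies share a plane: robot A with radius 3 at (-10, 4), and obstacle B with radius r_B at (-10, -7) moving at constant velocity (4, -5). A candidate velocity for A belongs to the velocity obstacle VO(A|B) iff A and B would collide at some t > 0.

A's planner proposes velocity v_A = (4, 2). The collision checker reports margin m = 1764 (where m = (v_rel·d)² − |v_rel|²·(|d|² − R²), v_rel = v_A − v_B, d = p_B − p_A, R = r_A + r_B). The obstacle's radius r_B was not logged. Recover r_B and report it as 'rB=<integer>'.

m = 1764
d = (0, -11);  v_rel = (0, 7),  |v_rel|² = 49
v_rel×d = (0)·(-11) − (7)·(0) = 0
since m = R²·49 − 0²:  R² = (0 + 1764) / 49 = 36
R = √36 = 6  ⇒  r_B = 6 − 3 = 3

rB=3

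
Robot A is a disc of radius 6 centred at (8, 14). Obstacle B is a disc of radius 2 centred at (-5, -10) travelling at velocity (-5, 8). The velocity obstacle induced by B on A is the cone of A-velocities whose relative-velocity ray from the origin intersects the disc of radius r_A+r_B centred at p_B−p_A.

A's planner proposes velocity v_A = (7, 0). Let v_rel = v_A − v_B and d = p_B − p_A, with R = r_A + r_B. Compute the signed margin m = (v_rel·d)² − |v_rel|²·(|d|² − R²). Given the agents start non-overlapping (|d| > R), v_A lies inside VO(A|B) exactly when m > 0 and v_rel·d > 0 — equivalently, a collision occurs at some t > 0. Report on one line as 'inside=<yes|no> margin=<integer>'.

d = (-13, -24),  |d|² = 745;  R = 6+2 = 8,  c = 745−8² = 681
v_rel = (12, -8),  |v_rel|² = 208;  v_rel·d = (12)·(-13) + (-8)·(-24) = 36
208·t² − 72·t + 681 = 0  ⇒  m = 36² − 208·681 = -140352
m = -140352 < 0,  v_rel·d = 36 > 0  ⇒  outside

inside=no margin=-140352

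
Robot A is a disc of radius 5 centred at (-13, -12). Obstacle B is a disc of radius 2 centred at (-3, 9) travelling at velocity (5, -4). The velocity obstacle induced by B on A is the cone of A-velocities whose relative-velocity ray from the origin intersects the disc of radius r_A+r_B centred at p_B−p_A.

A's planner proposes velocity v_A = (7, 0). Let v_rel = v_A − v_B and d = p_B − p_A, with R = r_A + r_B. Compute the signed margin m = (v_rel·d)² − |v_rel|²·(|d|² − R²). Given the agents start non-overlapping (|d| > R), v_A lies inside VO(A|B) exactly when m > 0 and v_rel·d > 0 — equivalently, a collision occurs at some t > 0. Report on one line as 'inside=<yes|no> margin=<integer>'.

d = (10, 21),  |d|² = 541;  R = 5+2 = 7,  c = 541−7² = 492
v_rel = (2, 4),  |v_rel|² = 20;  v_rel·d = (2)·(10) + (4)·(21) = 104
20·t² − 208·t + 492 = 0  ⇒  m = 104² − 20·492 = 976
m = 976 > 0,  v_rel·d = 104 > 0  ⇒  inside

inside=yes margin=976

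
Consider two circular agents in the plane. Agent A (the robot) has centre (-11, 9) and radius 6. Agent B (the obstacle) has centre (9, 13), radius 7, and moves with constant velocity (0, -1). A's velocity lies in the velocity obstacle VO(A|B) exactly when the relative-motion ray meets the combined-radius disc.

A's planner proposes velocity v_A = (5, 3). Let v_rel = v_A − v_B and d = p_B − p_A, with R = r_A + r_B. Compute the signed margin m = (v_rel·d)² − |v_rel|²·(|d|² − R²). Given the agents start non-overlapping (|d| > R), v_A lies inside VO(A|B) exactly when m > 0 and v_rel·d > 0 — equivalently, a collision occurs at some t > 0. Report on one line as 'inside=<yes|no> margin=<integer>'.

d = (20, 4),  |d|² = 416;  R = 6+7 = 13,  c = 416−13² = 247
v_rel = (5, 4),  |v_rel|² = 41;  v_rel·d = (5)·(20) + (4)·(4) = 116
41·t² − 232·t + 247 = 0  ⇒  m = 116² − 41·247 = 3329
m = 3329 > 0,  v_rel·d = 116 > 0  ⇒  inside

inside=yes margin=3329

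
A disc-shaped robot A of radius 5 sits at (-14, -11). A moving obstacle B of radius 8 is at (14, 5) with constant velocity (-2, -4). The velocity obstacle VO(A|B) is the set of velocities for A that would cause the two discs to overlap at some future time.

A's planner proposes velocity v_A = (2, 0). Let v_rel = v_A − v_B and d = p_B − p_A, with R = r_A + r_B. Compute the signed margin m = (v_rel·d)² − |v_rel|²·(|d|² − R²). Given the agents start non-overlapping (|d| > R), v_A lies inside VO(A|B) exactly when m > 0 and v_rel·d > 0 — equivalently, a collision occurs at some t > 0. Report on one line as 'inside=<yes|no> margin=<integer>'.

d = (28, 16),  |d|² = 1040;  R = 5+8 = 13,  c = 1040−13² = 871
v_rel = (4, 4),  |v_rel|² = 32;  v_rel·d = (4)·(28) + (4)·(16) = 176
32·t² − 352·t + 871 = 0  ⇒  m = 176² − 32·871 = 3104
m = 3104 > 0,  v_rel·d = 176 > 0  ⇒  inside

inside=yes margin=3104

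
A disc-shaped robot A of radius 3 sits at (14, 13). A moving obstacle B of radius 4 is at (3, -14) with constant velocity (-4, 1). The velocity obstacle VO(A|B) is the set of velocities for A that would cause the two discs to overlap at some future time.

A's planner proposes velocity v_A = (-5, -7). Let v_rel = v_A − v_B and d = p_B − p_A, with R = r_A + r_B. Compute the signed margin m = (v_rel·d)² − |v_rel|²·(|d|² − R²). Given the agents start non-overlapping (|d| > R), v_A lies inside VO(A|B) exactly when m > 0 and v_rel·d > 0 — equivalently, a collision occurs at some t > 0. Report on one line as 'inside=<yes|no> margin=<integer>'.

d = (-11, -27),  |d|² = 850;  R = 3+4 = 7,  c = 850−7² = 801
v_rel = (-1, -8),  |v_rel|² = 65;  v_rel·d = (-1)·(-11) + (-8)·(-27) = 227
65·t² − 454·t + 801 = 0  ⇒  m = 227² − 65·801 = -536
m = -536 < 0,  v_rel·d = 227 > 0  ⇒  outside

inside=no margin=-536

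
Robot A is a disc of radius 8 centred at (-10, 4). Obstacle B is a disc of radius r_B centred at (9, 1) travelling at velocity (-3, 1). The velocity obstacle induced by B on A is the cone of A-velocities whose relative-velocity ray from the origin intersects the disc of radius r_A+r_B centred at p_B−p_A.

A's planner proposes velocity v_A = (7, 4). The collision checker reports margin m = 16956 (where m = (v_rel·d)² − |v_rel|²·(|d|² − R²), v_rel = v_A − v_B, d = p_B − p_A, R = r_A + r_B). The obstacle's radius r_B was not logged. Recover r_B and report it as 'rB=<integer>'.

m = 16956
d = (19, -3);  v_rel = (10, 3),  |v_rel|² = 109
v_rel×d = (10)·(-3) − (3)·(19) = -87
since m = R²·109 − (-87)²:  R² = (7569 + 16956) / 109 = 225
R = √225 = 15  ⇒  r_B = 15 − 8 = 7

rB=7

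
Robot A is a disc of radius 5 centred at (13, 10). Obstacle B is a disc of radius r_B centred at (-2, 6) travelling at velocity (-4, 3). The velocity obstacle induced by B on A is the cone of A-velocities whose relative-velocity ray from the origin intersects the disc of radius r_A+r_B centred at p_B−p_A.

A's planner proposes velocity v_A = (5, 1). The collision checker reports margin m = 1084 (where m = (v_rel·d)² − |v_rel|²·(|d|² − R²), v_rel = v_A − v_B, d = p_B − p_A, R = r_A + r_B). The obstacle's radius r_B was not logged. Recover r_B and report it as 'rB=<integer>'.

m = 1084
d = (-15, -4);  v_rel = (9, -2),  |v_rel|² = 85
v_rel×d = (9)·(-4) − (-2)·(-15) = -66
since m = R²·85 − (-66)²:  R² = (4356 + 1084) / 85 = 64
R = √64 = 8  ⇒  r_B = 8 − 5 = 3

rB=3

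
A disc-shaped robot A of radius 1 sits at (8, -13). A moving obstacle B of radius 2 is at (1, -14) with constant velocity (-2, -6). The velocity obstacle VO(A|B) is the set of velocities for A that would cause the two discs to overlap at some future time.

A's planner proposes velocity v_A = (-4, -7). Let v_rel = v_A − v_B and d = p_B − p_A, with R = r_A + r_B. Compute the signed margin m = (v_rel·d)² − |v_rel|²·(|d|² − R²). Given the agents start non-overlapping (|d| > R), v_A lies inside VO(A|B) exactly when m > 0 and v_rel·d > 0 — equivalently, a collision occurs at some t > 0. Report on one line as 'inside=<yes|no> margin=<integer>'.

d = (-7, -1),  |d|² = 50;  R = 1+2 = 3,  c = 50−3² = 41
v_rel = (-2, -1),  |v_rel|² = 5;  v_rel·d = (-2)·(-7) + (-1)·(-1) = 15
5·t² − 30·t + 41 = 0  ⇒  m = 15² − 5·41 = 20
m = 20 > 0,  v_rel·d = 15 > 0  ⇒  inside

inside=yes margin=20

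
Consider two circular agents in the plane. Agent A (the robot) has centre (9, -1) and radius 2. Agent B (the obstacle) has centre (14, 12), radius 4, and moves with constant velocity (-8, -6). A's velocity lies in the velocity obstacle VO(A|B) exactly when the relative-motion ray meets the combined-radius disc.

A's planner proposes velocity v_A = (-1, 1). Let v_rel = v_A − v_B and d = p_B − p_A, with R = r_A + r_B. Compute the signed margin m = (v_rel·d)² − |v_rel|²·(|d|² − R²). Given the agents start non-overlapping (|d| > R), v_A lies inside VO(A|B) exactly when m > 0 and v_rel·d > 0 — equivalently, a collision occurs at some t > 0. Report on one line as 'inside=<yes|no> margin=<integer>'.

d = (5, 13),  |d|² = 194;  R = 2+4 = 6,  c = 194−6² = 158
v_rel = (7, 7),  |v_rel|² = 98;  v_rel·d = (7)·(5) + (7)·(13) = 126
98·t² − 252·t + 158 = 0  ⇒  m = 126² − 98·158 = 392
m = 392 > 0,  v_rel·d = 126 > 0  ⇒  inside

inside=yes margin=392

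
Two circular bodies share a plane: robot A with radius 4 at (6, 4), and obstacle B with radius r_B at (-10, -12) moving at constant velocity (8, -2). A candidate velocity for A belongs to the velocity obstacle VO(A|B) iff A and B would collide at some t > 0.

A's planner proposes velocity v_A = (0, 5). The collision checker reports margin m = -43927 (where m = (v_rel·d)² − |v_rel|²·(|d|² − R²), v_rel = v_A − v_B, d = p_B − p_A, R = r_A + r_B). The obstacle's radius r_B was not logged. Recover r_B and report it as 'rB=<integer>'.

m = -43927
d = (-16, -16);  v_rel = (-8, 7),  |v_rel|² = 113
v_rel×d = (-8)·(-16) − (7)·(-16) = 240
since m = R²·113 − 240²:  R² = (57600 + -43927) / 113 = 121
R = √121 = 11  ⇒  r_B = 11 − 4 = 7

rB=7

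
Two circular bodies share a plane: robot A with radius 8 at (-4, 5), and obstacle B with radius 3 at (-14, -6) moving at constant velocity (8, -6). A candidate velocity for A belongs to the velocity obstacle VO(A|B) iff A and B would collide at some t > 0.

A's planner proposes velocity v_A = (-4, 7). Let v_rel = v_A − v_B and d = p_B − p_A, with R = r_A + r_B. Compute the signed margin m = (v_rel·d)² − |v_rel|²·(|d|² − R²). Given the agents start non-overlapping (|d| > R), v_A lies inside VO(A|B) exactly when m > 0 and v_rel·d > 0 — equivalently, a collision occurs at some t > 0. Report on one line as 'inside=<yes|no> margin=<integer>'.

d = (-10, -11),  |d|² = 221;  R = 8+3 = 11,  c = 221−11² = 100
v_rel = (-12, 13),  |v_rel|² = 313;  v_rel·d = (-12)·(-10) + (13)·(-11) = -23
313·t² + 46·t + 100 = 0  ⇒  m = (-23)² − 313·100 = -30771
m = -30771 < 0,  v_rel·d = -23 < 0  ⇒  outside

inside=no margin=-30771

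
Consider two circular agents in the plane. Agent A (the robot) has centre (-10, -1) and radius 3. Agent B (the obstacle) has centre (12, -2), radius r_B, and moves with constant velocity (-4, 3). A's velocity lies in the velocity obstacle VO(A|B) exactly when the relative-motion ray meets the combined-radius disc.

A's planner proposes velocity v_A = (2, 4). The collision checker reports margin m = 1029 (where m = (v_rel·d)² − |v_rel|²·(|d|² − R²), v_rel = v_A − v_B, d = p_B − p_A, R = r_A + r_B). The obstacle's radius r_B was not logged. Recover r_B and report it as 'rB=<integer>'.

m = 1029
d = (22, -1);  v_rel = (6, 1),  |v_rel|² = 37
v_rel×d = (6)·(-1) − (1)·(22) = -28
since m = R²·37 − (-28)²:  R² = (784 + 1029) / 37 = 49
R = √49 = 7  ⇒  r_B = 7 − 3 = 4

rB=4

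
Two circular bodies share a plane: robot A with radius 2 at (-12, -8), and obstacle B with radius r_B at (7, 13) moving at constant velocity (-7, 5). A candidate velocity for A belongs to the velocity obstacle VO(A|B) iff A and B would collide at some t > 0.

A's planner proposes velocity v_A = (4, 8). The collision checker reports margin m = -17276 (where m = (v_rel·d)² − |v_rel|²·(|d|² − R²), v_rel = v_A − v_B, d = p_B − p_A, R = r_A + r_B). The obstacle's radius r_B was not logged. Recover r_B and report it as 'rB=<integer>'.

m = -17276
d = (19, 21);  v_rel = (11, 3),  |v_rel|² = 130
v_rel×d = (11)·(21) − (3)·(19) = 174
since m = R²·130 − 174²:  R² = (30276 + -17276) / 130 = 100
R = √100 = 10  ⇒  r_B = 10 − 2 = 8

rB=8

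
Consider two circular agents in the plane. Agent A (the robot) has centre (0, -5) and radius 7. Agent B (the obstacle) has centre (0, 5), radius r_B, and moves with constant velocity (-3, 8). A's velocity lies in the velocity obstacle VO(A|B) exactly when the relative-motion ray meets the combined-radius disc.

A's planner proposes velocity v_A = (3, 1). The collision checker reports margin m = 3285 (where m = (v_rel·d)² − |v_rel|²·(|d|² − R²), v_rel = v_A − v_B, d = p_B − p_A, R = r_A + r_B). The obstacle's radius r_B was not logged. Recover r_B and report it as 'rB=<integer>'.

m = 3285
d = (0, 10);  v_rel = (6, -7),  |v_rel|² = 85
v_rel×d = (6)·(10) − (-7)·(0) = 60
since m = R²·85 − 60²:  R² = (3600 + 3285) / 85 = 81
R = √81 = 9  ⇒  r_B = 9 − 7 = 2

rB=2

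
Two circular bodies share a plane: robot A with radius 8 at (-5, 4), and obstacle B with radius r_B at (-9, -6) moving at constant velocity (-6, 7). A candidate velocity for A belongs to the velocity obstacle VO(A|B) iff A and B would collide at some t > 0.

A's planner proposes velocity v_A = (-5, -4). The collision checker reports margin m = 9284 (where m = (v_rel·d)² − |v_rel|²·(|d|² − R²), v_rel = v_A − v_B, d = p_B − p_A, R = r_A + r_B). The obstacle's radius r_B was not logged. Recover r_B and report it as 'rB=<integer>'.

m = 9284
d = (-4, -10);  v_rel = (1, -11),  |v_rel|² = 122
v_rel×d = (1)·(-10) − (-11)·(-4) = -54
since m = R²·122 − (-54)²:  R² = (2916 + 9284) / 122 = 100
R = √100 = 10  ⇒  r_B = 10 − 8 = 2

rB=2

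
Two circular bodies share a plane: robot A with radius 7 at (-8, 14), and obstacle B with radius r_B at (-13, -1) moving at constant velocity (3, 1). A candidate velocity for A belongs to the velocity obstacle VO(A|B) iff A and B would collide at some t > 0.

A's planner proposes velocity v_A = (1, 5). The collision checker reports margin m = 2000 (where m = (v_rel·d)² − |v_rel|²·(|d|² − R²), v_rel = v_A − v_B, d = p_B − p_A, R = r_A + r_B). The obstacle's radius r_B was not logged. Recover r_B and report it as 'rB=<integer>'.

m = 2000
d = (-5, -15);  v_rel = (-2, 4),  |v_rel|² = 20
v_rel×d = (-2)·(-15) − (4)·(-5) = 50
since m = R²·20 − 50²:  R² = (2500 + 2000) / 20 = 225
R = √225 = 15  ⇒  r_B = 15 − 7 = 8

rB=8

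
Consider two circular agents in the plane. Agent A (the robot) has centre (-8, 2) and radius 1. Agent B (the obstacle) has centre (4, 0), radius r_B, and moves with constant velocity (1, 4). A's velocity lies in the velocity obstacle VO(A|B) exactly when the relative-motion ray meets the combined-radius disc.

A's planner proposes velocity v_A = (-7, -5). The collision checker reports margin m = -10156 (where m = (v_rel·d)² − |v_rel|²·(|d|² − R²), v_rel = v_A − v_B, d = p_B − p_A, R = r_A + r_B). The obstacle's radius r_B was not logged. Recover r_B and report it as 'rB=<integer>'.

m = -10156
d = (12, -2);  v_rel = (-8, -9),  |v_rel|² = 145
v_rel×d = (-8)·(-2) − (-9)·(12) = 124
since m = R²·145 − 124²:  R² = (15376 + -10156) / 145 = 36
R = √36 = 6  ⇒  r_B = 6 − 1 = 5

rB=5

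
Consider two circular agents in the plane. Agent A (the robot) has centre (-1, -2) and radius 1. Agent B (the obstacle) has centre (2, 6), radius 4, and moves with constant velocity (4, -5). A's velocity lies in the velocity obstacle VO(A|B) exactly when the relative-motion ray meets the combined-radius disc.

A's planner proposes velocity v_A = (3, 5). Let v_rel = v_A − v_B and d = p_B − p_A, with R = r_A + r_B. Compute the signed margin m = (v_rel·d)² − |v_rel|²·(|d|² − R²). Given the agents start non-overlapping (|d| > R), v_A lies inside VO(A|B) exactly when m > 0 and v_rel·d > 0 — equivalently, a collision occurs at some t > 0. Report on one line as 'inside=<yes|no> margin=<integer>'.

d = (3, 8),  |d|² = 73;  R = 1+4 = 5,  c = 73−5² = 48
v_rel = (-1, 10),  |v_rel|² = 101;  v_rel·d = (-1)·(3) + (10)·(8) = 77
101·t² − 154·t + 48 = 0  ⇒  m = 77² − 101·48 = 1081
m = 1081 > 0,  v_rel·d = 77 > 0  ⇒  inside

inside=yes margin=1081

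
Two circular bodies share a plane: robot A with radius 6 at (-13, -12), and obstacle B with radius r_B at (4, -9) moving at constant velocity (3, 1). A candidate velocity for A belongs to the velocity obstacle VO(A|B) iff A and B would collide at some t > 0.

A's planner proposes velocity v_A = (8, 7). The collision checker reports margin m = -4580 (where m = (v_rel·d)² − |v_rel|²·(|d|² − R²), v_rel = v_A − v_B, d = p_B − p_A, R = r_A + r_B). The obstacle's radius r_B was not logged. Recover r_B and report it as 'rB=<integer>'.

m = -4580
d = (17, 3);  v_rel = (5, 6),  |v_rel|² = 61
v_rel×d = (5)·(3) − (6)·(17) = -87
since m = R²·61 − (-87)²:  R² = (7569 + -4580) / 61 = 49
R = √49 = 7  ⇒  r_B = 7 − 6 = 1

rB=1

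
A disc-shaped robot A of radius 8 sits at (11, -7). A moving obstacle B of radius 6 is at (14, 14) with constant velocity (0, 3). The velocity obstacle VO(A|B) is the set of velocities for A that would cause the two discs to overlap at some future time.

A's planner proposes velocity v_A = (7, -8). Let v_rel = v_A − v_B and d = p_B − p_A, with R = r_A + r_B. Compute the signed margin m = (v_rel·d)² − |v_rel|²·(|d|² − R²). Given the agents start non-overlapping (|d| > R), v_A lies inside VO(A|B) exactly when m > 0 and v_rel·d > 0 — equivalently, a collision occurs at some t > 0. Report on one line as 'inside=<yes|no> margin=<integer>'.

d = (3, 21),  |d|² = 450;  R = 8+6 = 14,  c = 450−14² = 254
v_rel = (7, -11),  |v_rel|² = 170;  v_rel·d = (7)·(3) + (-11)·(21) = -210
170·t² + 420·t + 254 = 0  ⇒  m = (-210)² − 170·254 = 920
m = 920 > 0,  v_rel·d = -210 < 0  ⇒  outside

inside=no margin=920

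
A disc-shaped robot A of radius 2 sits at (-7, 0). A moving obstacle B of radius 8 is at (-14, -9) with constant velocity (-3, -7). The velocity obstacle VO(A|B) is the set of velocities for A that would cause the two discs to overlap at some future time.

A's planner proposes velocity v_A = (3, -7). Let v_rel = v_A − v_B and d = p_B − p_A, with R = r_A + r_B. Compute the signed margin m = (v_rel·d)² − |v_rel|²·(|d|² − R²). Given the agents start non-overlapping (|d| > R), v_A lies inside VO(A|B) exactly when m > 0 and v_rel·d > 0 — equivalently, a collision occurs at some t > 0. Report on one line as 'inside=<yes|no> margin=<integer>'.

d = (-7, -9),  |d|² = 130;  R = 2+8 = 10,  c = 130−10² = 30
v_rel = (6, 0),  |v_rel|² = 36;  v_rel·d = (6)·(-7) + (0)·(-9) = -42
36·t² + 84·t + 30 = 0  ⇒  m = (-42)² − 36·30 = 684
m = 684 > 0,  v_rel·d = -42 < 0  ⇒  outside

inside=no margin=684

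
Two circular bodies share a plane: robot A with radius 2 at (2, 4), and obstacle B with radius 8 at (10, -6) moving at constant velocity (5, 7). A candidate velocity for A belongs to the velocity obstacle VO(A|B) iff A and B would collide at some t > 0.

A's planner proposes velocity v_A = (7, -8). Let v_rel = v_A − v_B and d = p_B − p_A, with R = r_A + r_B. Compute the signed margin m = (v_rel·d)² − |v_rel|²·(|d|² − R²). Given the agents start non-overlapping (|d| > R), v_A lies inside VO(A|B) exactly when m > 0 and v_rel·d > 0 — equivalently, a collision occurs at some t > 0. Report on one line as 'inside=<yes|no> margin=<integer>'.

d = (8, -10),  |d|² = 164;  R = 2+8 = 10,  c = 164−10² = 64
v_rel = (2, -15),  |v_rel|² = 229;  v_rel·d = (2)·(8) + (-15)·(-10) = 166
229·t² − 332·t + 64 = 0  ⇒  m = 166² − 229·64 = 12900
m = 12900 > 0,  v_rel·d = 166 > 0  ⇒  inside

inside=yes margin=12900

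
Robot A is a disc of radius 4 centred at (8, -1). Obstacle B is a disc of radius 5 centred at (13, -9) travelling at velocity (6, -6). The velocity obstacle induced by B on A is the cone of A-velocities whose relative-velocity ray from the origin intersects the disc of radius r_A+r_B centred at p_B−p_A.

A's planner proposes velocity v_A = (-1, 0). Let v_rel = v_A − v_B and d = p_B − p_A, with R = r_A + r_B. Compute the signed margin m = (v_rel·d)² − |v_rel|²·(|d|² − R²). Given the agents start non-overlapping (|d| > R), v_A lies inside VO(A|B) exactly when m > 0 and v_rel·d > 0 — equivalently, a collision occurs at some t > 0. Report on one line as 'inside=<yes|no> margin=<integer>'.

d = (5, -8),  |d|² = 89;  R = 4+5 = 9,  c = 89−9² = 8
v_rel = (-7, 6),  |v_rel|² = 85;  v_rel·d = (-7)·(5) + (6)·(-8) = -83
85·t² + 166·t + 8 = 0  ⇒  m = (-83)² − 85·8 = 6209
m = 6209 > 0,  v_rel·d = -83 < 0  ⇒  outside

inside=no margin=6209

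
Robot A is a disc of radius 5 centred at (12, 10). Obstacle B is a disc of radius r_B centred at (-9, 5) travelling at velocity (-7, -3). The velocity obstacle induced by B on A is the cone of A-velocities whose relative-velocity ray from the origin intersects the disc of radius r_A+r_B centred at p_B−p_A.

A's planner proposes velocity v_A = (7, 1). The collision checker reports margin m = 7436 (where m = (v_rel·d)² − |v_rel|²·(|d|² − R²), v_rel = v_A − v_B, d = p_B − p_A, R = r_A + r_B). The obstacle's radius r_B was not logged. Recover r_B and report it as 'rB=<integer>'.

m = 7436
d = (-21, -5);  v_rel = (14, 4),  |v_rel|² = 212
v_rel×d = (14)·(-5) − (4)·(-21) = 14
since m = R²·212 − 14²:  R² = (196 + 7436) / 212 = 36
R = √36 = 6  ⇒  r_B = 6 − 5 = 1

rB=1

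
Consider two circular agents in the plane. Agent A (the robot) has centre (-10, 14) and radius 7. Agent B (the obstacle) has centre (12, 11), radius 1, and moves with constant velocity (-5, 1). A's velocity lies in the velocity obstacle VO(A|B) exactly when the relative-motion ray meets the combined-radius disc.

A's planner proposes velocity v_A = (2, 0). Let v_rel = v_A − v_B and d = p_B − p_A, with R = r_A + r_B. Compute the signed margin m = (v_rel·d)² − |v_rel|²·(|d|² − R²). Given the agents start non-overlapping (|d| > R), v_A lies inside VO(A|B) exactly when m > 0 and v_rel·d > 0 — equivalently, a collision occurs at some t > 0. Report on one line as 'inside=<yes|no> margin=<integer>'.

d = (22, -3),  |d|² = 493;  R = 7+1 = 8,  c = 493−8² = 429
v_rel = (7, -1),  |v_rel|² = 50;  v_rel·d = (7)·(22) + (-1)·(-3) = 157
50·t² − 314·t + 429 = 0  ⇒  m = 157² − 50·429 = 3199
m = 3199 > 0,  v_rel·d = 157 > 0  ⇒  inside

inside=yes margin=3199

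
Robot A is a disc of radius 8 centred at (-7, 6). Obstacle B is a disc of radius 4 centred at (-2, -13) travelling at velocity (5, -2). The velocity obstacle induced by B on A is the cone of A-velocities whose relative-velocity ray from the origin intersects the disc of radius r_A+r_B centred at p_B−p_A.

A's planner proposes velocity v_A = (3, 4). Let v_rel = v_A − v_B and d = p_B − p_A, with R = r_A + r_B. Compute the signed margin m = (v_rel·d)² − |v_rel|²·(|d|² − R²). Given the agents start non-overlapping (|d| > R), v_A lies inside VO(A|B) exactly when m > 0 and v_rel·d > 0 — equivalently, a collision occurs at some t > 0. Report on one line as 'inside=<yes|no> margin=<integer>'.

d = (5, -19),  |d|² = 386;  R = 8+4 = 12,  c = 386−12² = 242
v_rel = (-2, 6),  |v_rel|² = 40;  v_rel·d = (-2)·(5) + (6)·(-19) = -124
40·t² + 248·t + 242 = 0  ⇒  m = (-124)² − 40·242 = 5696
m = 5696 > 0,  v_rel·d = -124 < 0  ⇒  outside

inside=no margin=5696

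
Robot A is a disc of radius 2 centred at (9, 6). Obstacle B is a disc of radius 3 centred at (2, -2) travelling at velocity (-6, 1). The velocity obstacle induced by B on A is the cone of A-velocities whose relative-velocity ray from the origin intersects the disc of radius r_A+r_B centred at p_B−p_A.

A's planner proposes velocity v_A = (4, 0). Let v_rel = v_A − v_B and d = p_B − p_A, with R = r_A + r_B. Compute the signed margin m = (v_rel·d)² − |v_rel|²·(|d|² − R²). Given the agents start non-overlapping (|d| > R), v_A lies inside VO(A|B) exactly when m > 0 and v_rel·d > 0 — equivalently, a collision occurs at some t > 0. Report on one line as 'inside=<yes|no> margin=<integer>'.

d = (-7, -8),  |d|² = 113;  R = 2+3 = 5,  c = 113−5² = 88
v_rel = (10, -1),  |v_rel|² = 101;  v_rel·d = (10)·(-7) + (-1)·(-8) = -62
101·t² + 124·t + 88 = 0  ⇒  m = (-62)² − 101·88 = -5044
m = -5044 < 0,  v_rel·d = -62 < 0  ⇒  outside

inside=no margin=-5044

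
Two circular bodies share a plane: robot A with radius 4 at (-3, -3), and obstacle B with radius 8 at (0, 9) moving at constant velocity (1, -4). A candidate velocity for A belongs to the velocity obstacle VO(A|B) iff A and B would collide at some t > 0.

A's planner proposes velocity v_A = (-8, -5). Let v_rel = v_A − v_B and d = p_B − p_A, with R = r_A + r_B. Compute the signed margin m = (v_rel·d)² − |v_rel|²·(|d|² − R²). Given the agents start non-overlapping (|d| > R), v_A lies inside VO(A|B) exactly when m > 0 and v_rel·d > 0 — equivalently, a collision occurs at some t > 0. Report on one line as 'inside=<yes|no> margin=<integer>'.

d = (3, 12),  |d|² = 153;  R = 4+8 = 12,  c = 153−12² = 9
v_rel = (-9, -1),  |v_rel|² = 82;  v_rel·d = (-9)·(3) + (-1)·(12) = -39
82·t² + 78·t + 9 = 0  ⇒  m = (-39)² − 82·9 = 783
m = 783 > 0,  v_rel·d = -39 < 0  ⇒  outside

inside=no margin=783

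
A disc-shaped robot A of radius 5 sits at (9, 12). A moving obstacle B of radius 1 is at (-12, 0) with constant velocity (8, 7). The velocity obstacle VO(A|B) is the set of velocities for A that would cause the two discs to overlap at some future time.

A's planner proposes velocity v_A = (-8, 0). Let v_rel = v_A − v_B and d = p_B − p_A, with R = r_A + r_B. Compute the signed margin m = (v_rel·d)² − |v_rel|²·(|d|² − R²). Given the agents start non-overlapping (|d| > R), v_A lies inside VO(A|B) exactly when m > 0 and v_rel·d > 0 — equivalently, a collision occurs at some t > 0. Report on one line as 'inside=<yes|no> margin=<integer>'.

d = (-21, -12),  |d|² = 585;  R = 5+1 = 6,  c = 585−6² = 549
v_rel = (-16, -7),  |v_rel|² = 305;  v_rel·d = (-16)·(-21) + (-7)·(-12) = 420
305·t² − 840·t + 549 = 0  ⇒  m = 420² − 305·549 = 8955
m = 8955 > 0,  v_rel·d = 420 > 0  ⇒  inside

inside=yes margin=8955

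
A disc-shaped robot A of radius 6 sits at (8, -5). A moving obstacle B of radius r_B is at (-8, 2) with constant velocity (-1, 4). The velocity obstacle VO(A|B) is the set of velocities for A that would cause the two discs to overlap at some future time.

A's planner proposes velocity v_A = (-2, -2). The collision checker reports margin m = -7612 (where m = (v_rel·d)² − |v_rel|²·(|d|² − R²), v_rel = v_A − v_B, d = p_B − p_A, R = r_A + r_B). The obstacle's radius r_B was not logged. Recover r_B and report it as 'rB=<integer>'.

m = -7612
d = (-16, 7);  v_rel = (-1, -6),  |v_rel|² = 37
v_rel×d = (-1)·(7) − (-6)·(-16) = -103
since m = R²·37 − (-103)²:  R² = (10609 + -7612) / 37 = 81
R = √81 = 9  ⇒  r_B = 9 − 6 = 3

rB=3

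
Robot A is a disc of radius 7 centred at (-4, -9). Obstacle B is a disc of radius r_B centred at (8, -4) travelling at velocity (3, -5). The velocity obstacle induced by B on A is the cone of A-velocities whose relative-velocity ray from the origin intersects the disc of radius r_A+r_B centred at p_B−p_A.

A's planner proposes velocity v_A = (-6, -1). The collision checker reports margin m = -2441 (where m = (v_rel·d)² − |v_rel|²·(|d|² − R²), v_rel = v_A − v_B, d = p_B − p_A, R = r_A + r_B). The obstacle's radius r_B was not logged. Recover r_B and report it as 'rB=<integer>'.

m = -2441
d = (12, 5);  v_rel = (-9, 4),  |v_rel|² = 97
v_rel×d = (-9)·(5) − (4)·(12) = -93
since m = R²·97 − (-93)²:  R² = (8649 + -2441) / 97 = 64
R = √64 = 8  ⇒  r_B = 8 − 7 = 1

rB=1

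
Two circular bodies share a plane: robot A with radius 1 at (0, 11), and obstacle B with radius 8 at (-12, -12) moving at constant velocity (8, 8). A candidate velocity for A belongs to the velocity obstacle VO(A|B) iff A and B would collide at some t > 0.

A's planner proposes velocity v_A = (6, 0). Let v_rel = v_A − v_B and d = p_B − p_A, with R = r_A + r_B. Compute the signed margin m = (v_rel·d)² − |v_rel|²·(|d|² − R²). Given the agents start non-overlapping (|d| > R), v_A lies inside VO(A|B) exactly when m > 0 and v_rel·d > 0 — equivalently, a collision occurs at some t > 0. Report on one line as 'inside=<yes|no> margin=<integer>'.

d = (-12, -23),  |d|² = 673;  R = 1+8 = 9,  c = 673−9² = 592
v_rel = (-2, -8),  |v_rel|² = 68;  v_rel·d = (-2)·(-12) + (-8)·(-23) = 208
68·t² − 416·t + 592 = 0  ⇒  m = 208² − 68·592 = 3008
m = 3008 > 0,  v_rel·d = 208 > 0  ⇒  inside

inside=yes margin=3008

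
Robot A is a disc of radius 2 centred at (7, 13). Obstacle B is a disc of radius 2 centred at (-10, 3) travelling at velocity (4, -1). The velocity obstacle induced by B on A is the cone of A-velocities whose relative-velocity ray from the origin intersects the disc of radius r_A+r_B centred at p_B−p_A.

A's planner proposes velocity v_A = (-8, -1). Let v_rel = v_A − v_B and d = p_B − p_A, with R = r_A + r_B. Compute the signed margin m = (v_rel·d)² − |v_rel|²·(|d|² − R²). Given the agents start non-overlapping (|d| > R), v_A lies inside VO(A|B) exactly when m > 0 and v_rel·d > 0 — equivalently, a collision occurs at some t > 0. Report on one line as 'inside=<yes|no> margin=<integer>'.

d = (-17, -10),  |d|² = 389;  R = 2+2 = 4,  c = 389−4² = 373
v_rel = (-12, 0),  |v_rel|² = 144;  v_rel·d = (-12)·(-17) + (0)·(-10) = 204
144·t² − 408·t + 373 = 0  ⇒  m = 204² − 144·373 = -12096
m = -12096 < 0,  v_rel·d = 204 > 0  ⇒  outside

inside=no margin=-12096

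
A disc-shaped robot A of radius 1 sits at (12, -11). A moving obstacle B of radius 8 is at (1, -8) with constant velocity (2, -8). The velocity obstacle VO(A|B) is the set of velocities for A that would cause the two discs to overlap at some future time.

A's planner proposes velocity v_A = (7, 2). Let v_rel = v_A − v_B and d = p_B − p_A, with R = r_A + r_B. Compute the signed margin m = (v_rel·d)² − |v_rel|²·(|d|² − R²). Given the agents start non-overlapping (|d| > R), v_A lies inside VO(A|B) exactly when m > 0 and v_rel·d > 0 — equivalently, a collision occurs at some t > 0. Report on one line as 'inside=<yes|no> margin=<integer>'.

d = (-11, 3),  |d|² = 130;  R = 1+8 = 9,  c = 130−9² = 49
v_rel = (5, 10),  |v_rel|² = 125;  v_rel·d = (5)·(-11) + (10)·(3) = -25
125·t² + 50·t + 49 = 0  ⇒  m = (-25)² − 125·49 = -5500
m = -5500 < 0,  v_rel·d = -25 < 0  ⇒  outside

inside=no margin=-5500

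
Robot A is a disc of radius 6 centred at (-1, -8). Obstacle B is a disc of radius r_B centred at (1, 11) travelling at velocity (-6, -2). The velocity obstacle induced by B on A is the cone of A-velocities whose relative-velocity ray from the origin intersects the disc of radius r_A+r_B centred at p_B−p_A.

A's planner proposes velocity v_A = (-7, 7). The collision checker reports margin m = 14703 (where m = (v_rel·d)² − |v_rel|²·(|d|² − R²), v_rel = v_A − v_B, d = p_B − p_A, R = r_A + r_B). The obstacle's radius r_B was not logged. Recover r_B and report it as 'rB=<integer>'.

m = 14703
d = (2, 19);  v_rel = (-1, 9),  |v_rel|² = 82
v_rel×d = (-1)·(19) − (9)·(2) = -37
since m = R²·82 − (-37)²:  R² = (1369 + 14703) / 82 = 196
R = √196 = 14  ⇒  r_B = 14 − 6 = 8

rB=8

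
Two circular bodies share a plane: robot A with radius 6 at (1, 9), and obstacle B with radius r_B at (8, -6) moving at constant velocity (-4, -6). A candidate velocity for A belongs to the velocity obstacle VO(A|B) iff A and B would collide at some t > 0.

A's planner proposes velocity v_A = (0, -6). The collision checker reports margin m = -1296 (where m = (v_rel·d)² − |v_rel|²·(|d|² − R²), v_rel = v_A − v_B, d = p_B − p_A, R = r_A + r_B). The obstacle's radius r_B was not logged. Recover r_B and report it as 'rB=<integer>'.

m = -1296
d = (7, -15);  v_rel = (4, 0),  |v_rel|² = 16
v_rel×d = (4)·(-15) − (0)·(7) = -60
since m = R²·16 − (-60)²:  R² = (3600 + -1296) / 16 = 144
R = √144 = 12  ⇒  r_B = 12 − 6 = 6

rB=6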